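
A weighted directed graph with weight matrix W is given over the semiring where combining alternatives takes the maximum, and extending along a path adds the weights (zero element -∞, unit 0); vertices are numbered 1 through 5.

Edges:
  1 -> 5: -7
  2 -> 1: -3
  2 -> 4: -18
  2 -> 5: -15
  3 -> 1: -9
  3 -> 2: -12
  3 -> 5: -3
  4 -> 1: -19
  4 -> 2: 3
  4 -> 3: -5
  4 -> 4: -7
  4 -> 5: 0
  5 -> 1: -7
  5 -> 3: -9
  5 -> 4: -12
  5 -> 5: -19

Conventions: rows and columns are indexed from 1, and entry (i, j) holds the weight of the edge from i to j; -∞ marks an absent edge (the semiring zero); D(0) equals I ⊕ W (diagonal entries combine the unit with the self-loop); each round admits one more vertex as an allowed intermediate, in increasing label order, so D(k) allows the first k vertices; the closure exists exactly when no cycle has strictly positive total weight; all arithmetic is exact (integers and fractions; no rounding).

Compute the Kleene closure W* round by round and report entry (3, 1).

D(0):
  [0, -∞, -∞, -∞, -7]
  [-3, 0, -∞, -18, -15]
  [-9, -12, 0, -∞, -3]
  [-19, 3, -5, 0, 0]
  [-7, -∞, -9, -12, 0]
D(1):
  [0, -∞, -∞, -∞, -7]
  [-3, 0, -∞, -18, -10]
  [-9, -12, 0, -∞, -3]
  [-19, 3, -5, 0, 0]
  [-7, -∞, -9, -12, 0]
D(2):
  [0, -∞, -∞, -∞, -7]
  [-3, 0, -∞, -18, -10]
  [-9, -12, 0, -30, -3]
  [0, 3, -5, 0, 0]
  [-7, -∞, -9, -12, 0]
D(3):
  [0, -∞, -∞, -∞, -7]
  [-3, 0, -∞, -18, -10]
  [-9, -12, 0, -30, -3]
  [0, 3, -5, 0, 0]
  [-7, -21, -9, -12, 0]
D(4):
  [0, -∞, -∞, -∞, -7]
  [-3, 0, -23, -18, -10]
  [-9, -12, 0, -30, -3]
  [0, 3, -5, 0, 0]
  [-7, -9, -9, -12, 0]
D(5):
  [0, -16, -16, -19, -7]
  [-3, 0, -19, -18, -10]
  [-9, -12, 0, -15, -3]
  [0, 3, -5, 0, 0]
  [-7, -9, -9, -12, 0]
Answer: W*[3][1] = -9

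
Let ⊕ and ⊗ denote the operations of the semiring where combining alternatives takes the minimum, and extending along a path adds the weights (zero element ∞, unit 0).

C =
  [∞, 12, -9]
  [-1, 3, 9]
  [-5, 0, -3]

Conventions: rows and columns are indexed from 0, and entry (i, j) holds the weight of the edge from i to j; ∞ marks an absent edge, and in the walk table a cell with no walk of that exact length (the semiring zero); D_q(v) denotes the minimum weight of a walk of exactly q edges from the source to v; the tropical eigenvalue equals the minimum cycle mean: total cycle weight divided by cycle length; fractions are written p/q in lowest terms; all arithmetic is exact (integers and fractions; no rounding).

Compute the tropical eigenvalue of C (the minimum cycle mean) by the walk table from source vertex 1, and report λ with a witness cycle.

q=0: [∞, 0, ∞]
q=1: [-1, 3, 9]
q=2: [2, 6, -10]
q=3: [-15, -10, -13]
Optimal cycle mean attained by: cycle 0->2->0, total (-9) + (-5), length 2.
Answer: λ = -7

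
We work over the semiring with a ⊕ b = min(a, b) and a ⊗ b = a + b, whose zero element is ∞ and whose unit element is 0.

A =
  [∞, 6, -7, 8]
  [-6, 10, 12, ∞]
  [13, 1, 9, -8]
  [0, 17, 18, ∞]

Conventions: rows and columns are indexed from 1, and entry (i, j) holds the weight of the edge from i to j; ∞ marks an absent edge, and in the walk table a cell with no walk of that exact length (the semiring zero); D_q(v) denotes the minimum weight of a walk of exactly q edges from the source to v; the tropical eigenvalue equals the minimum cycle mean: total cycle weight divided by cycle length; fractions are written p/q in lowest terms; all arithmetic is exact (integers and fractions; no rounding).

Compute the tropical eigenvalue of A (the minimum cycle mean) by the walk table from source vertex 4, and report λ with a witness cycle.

q=0: [∞, ∞, ∞, 0]
q=1: [0, 17, 18, ∞]
q=2: [11, 6, -7, 8]
q=3: [0, -6, 2, -15]
q=4: [-15, 2, -7, -6]
Optimal cycle mean attained by: cycle 1->3->4->1, total (-7) + (-8) + 0, length 3.
Answer: λ = -5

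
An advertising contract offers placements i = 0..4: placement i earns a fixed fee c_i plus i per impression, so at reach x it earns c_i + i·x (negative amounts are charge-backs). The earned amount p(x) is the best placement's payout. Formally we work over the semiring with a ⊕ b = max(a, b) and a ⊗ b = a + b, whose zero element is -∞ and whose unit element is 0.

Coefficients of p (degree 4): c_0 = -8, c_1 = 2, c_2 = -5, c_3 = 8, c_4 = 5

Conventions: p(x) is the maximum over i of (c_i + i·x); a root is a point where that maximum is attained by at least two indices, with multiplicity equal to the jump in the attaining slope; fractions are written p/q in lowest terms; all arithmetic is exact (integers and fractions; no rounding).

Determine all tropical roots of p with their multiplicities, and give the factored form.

hull edge (i=0, c=-8) to (i=1, c=2): slope 10, span 1
hull edge (i=1, c=2) to (i=3, c=8): slope 3, span 2
hull edge (i=3, c=8) to (i=4, c=5): slope -3, span 1
Factored form: p(x) = 5 ⊗ (x ⊕ (-10)) ⊗ (x ⊕ (-3)) ⊗ (x ⊕ (-3)) ⊗ (x ⊕ 3)
Answer: roots = -10 (mult 1), -3 (mult 2), 3 (mult 1)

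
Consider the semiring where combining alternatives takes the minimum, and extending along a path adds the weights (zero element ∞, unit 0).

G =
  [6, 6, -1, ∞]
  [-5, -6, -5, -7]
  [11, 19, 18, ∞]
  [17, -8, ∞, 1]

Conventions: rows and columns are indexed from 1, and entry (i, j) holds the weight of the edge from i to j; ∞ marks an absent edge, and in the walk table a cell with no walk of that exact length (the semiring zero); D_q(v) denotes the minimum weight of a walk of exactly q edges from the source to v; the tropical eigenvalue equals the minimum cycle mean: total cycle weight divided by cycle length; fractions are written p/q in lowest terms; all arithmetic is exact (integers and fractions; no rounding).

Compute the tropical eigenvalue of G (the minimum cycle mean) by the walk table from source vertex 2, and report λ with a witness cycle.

q=0: [∞, 0, ∞, ∞]
q=1: [-5, -6, -5, -7]
q=2: [-11, -15, -11, -13]
q=3: [-20, -21, -20, -22]
q=4: [-26, -30, -26, -28]
Optimal cycle mean attained by: cycle 2->4->2, total (-7) + (-8), length 2.
Answer: λ = -15/2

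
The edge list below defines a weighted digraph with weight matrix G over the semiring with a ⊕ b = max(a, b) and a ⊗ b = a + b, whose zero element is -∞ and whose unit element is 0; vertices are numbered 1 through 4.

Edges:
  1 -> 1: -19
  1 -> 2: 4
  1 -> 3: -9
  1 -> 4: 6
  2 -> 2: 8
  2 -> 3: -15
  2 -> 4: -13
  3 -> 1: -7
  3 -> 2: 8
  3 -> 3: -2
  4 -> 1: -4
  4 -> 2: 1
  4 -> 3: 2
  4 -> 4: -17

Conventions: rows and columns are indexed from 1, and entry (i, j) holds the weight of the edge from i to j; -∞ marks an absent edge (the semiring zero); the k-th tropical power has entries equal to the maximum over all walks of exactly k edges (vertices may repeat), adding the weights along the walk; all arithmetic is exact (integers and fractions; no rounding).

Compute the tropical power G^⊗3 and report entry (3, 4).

G^⊗2:
  [2, 12, 8, -9]
  [-17, 16, -7, -5]
  [-9, 16, -4, -1]
  [-5, 10, 0, 2]
G^⊗3:
  [1, 20, 6, 8]
  [-9, 24, 1, 3]
  [-5, 24, 1, 3]
  [-2, 18, 4, 1]
Key observation: the optimum is the walk 3->2->2->4, with weight 8 + 8 + (-13) = 3.
Optimal value attained by: walk 3->2->2->4.
Answer: (G^⊗3)[3][4] = 3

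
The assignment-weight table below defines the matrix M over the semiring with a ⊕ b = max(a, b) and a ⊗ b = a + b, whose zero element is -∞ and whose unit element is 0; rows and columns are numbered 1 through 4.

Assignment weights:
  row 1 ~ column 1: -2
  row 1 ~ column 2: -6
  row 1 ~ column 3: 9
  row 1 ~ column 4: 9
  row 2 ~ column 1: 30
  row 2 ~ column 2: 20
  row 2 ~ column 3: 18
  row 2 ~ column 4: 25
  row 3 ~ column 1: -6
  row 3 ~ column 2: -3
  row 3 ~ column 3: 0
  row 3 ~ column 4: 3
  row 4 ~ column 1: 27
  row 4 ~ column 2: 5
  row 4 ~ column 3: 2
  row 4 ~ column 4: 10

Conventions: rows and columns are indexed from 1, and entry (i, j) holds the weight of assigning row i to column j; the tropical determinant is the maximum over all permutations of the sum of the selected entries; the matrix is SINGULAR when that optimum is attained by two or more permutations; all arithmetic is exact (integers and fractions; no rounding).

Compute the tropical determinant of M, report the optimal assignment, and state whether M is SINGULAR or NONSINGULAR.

σ = (1, 2, 3, 4): (-2) + 20 + 0 + 10 = 28
σ = (1, 2, 4, 3): (-2) + 20 + 3 + 2 = 23
σ = (1, 3, 2, 4): (-2) + 18 + (-3) + 10 = 23
σ = (1, 3, 4, 2): (-2) + 18 + 3 + 5 = 24
σ = (1, 4, 2, 3): (-2) + 25 + (-3) + 2 = 22
σ = (1, 4, 3, 2): (-2) + 25 + 0 + 5 = 28
σ = (2, 1, 3, 4): (-6) + 30 + 0 + 10 = 34
σ = (2, 1, 4, 3): (-6) + 30 + 3 + 2 = 29
σ = (2, 3, 1, 4): (-6) + 18 + (-6) + 10 = 16
σ = (2, 3, 4, 1): (-6) + 18 + 3 + 27 = 42
σ = (2, 4, 1, 3): (-6) + 25 + (-6) + 2 = 15
σ = (2, 4, 3, 1): (-6) + 25 + 0 + 27 = 46
σ = (3, 1, 2, 4): 9 + 30 + (-3) + 10 = 46
σ = (3, 1, 4, 2): 9 + 30 + 3 + 5 = 47
σ = (3, 2, 1, 4): 9 + 20 + (-6) + 10 = 33
σ = (3, 2, 4, 1): 9 + 20 + 3 + 27 = 59
σ = (3, 4, 1, 2): 9 + 25 + (-6) + 5 = 33
σ = (3, 4, 2, 1): 9 + 25 + (-3) + 27 = 58
σ = (4, 1, 2, 3): 9 + 30 + (-3) + 2 = 38
σ = (4, 1, 3, 2): 9 + 30 + 0 + 5 = 44
σ = (4, 2, 1, 3): 9 + 20 + (-6) + 2 = 25
σ = (4, 2, 3, 1): 9 + 20 + 0 + 27 = 56
σ = (4, 3, 1, 2): 9 + 18 + (-6) + 5 = 26
σ = (4, 3, 2, 1): 9 + 18 + (-3) + 27 = 51
Optimal value attained by: σ = (3, 2, 4, 1).
Answer: det⊕(M) = 59; verdict: NONSINGULAR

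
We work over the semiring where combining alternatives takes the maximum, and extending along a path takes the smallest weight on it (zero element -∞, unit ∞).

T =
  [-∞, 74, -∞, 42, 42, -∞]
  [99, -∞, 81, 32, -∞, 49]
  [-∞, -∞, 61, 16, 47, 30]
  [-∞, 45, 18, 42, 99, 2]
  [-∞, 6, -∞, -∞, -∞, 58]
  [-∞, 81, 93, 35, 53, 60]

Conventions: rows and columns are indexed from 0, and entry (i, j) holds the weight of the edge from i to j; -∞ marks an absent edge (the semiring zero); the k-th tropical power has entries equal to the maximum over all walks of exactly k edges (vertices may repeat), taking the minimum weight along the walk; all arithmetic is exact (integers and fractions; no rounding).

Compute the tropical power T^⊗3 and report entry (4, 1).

T^⊗2:
  [74, 42, 74, 42, 42, 49]
  [-∞, 74, 61, 42, 49, 49]
  [-∞, 30, 61, 30, 47, 47]
  [45, 42, 45, 42, 42, 58]
  [6, 58, 58, 35, 53, 58]
  [81, 60, 81, 35, 53, 60]
T^⊗3:
  [42, 74, 61, 42, 49, 49]
  [74, 49, 74, 42, 49, 49]
  [30, 47, 61, 35, 47, 47]
  [42, 58, 58, 42, 53, 58]
  [58, 58, 58, 35, 53, 58]
  [60, 74, 61, 42, 53, 60]
Key observation: the optimum is the walk 4->5->5->1, with weight 58 min 60 min 81 = 58.
Optimal value attained by: walk 4->5->5->1.
Answer: (T^⊗3)[4][1] = 58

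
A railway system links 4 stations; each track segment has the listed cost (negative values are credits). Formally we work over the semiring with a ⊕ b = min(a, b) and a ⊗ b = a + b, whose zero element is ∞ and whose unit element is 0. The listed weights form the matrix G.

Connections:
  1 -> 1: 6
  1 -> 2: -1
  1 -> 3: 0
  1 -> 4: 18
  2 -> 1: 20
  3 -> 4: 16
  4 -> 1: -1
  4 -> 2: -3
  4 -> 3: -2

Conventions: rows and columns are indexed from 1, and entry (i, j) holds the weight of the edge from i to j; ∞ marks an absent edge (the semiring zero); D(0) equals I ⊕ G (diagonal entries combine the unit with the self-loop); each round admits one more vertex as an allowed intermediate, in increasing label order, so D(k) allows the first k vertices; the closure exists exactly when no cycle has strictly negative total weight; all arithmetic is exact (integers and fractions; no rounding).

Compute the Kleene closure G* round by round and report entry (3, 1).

D(0):
  [0, -1, 0, 18]
  [20, 0, ∞, ∞]
  [∞, ∞, 0, 16]
  [-1, -3, -2, 0]
D(1):
  [0, -1, 0, 18]
  [20, 0, 20, 38]
  [∞, ∞, 0, 16]
  [-1, -3, -2, 0]
D(2):
  [0, -1, 0, 18]
  [20, 0, 20, 38]
  [∞, ∞, 0, 16]
  [-1, -3, -2, 0]
D(3):
  [0, -1, 0, 16]
  [20, 0, 20, 36]
  [∞, ∞, 0, 16]
  [-1, -3, -2, 0]
D(4):
  [0, -1, 0, 16]
  [20, 0, 20, 36]
  [15, 13, 0, 16]
  [-1, -3, -2, 0]
Answer: G*[3][1] = 15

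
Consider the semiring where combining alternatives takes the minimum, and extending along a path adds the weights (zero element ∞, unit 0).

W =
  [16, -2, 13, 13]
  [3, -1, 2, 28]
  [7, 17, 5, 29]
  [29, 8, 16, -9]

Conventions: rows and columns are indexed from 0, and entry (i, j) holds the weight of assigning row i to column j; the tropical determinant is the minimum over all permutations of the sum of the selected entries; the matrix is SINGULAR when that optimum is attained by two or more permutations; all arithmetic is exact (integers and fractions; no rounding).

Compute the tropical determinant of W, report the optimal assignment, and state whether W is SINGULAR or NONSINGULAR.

σ = (0, 1, 2, 3): 16 + (-1) + 5 + (-9) = 11
σ = (0, 1, 3, 2): 16 + (-1) + 29 + 16 = 60
σ = (0, 2, 1, 3): 16 + 2 + 17 + (-9) = 26
σ = (0, 2, 3, 1): 16 + 2 + 29 + 8 = 55
σ = (0, 3, 1, 2): 16 + 28 + 17 + 16 = 77
σ = (0, 3, 2, 1): 16 + 28 + 5 + 8 = 57
σ = (1, 0, 2, 3): (-2) + 3 + 5 + (-9) = -3
σ = (1, 0, 3, 2): (-2) + 3 + 29 + 16 = 46
σ = (1, 2, 0, 3): (-2) + 2 + 7 + (-9) = -2
σ = (1, 2, 3, 0): (-2) + 2 + 29 + 29 = 58
σ = (1, 3, 0, 2): (-2) + 28 + 7 + 16 = 49
σ = (1, 3, 2, 0): (-2) + 28 + 5 + 29 = 60
σ = (2, 0, 1, 3): 13 + 3 + 17 + (-9) = 24
σ = (2, 0, 3, 1): 13 + 3 + 29 + 8 = 53
σ = (2, 1, 0, 3): 13 + (-1) + 7 + (-9) = 10
σ = (2, 1, 3, 0): 13 + (-1) + 29 + 29 = 70
σ = (2, 3, 0, 1): 13 + 28 + 7 + 8 = 56
σ = (2, 3, 1, 0): 13 + 28 + 17 + 29 = 87
σ = (3, 0, 1, 2): 13 + 3 + 17 + 16 = 49
σ = (3, 0, 2, 1): 13 + 3 + 5 + 8 = 29
σ = (3, 1, 0, 2): 13 + (-1) + 7 + 16 = 35
σ = (3, 1, 2, 0): 13 + (-1) + 5 + 29 = 46
σ = (3, 2, 0, 1): 13 + 2 + 7 + 8 = 30
σ = (3, 2, 1, 0): 13 + 2 + 17 + 29 = 61
Optimal value attained by: σ = (1, 0, 2, 3).
Answer: det⊕(W) = -3; verdict: NONSINGULAR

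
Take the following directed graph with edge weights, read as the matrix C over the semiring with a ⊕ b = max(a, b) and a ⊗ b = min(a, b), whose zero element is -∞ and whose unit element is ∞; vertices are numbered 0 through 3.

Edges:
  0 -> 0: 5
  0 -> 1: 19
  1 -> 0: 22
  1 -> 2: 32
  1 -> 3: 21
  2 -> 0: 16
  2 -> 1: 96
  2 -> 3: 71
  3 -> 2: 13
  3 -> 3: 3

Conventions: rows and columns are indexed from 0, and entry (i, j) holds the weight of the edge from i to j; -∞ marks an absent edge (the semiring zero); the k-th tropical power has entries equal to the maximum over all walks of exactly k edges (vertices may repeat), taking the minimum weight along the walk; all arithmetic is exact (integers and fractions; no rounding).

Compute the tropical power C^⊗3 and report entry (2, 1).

C^⊗2:
  [19, 5, 19, 19]
  [16, 32, 13, 32]
  [22, 16, 32, 21]
  [13, 13, 3, 13]
C^⊗3:
  [16, 19, 13, 19]
  [22, 16, 32, 21]
  [16, 32, 16, 32]
  [13, 13, 13, 13]
Key observation: the optimum is the walk 2->1->2->1, with weight 96 min 32 min 96 = 32.
Optimal value attained by: walk 2->1->2->1.
Answer: (C^⊗3)[2][1] = 32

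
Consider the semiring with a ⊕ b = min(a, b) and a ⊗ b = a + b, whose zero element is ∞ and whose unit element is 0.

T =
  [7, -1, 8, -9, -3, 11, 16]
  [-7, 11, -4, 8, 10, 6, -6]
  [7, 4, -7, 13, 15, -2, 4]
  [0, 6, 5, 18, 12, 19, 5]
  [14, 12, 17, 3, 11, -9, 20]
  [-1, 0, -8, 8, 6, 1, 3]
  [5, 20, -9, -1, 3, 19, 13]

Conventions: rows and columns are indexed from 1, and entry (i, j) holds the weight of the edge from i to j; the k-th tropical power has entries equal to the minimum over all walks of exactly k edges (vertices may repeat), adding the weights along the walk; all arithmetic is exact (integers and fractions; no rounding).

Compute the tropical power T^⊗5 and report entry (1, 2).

T^⊗2:
  [-9, -3, -5, -2, 3, -12, -7]
  [-1, -8, -15, -16, -10, -6, 0]
  [-3, -3, -14, -2, 4, -9, -3]
  [-1, -1, -4, -9, -3, 3, 0]
  [-10, -9, -17, -1, -3, -8, -6]
  [-7, -4, -15, -10, -4, -10, -6]
  [-2, -5, -16, -4, 2, -11, -5]
T^⊗3:
  [-13, -12, -20, -18, -12, -11, -9]
  [-16, -11, -22, -10, -4, -19, -14]
  [-10, -10, -21, -12, -6, -16, -10]
  [-9, -3, -11, -10, -4, -12, -7]
  [-16, -13, -24, -19, -13, -19, -15]
  [-11, -11, -22, -16, -10, -17, -11]
  [-12, -12, -23, -11, -5, -18, -12]
T^⊗4:
  [-19, -16, -27, -22, -16, -22, -18]
  [-20, -19, -29, -25, -19, -24, -18]
  [-17, -17, -28, -19, -13, -23, -17]
  [-13, -12, -20, -18, -12, -13, -9]
  [-20, -20, -31, -25, -19, -26, -20]
  [-18, -18, -29, -20, -14, -24, -18]
  [-19, -19, -30, -21, -15, -25, -19]
T^⊗5:
  [-23, -23, -34, -28, -22, -29, -23]
  [-26, -25, -36, -29, -23, -31, -25]
  [-24, -24, -35, -26, -20, -30, -24]
  [-19, -16, -27, -22, -16, -22, -18]
  [-27, -27, -38, -29, -23, -33, -27]
  [-25, -25, -36, -27, -21, -31, -25]
  [-26, -26, -37, -28, -22, -32, -26]
Key observation: the optimum is the walk 1->5->6->3->3->2, with weight (-3) + (-9) + (-8) + (-7) + 4 = -23.
Optimal value attained by: walk 1->5->6->3->3->2.
Answer: (T^⊗5)[1][2] = -23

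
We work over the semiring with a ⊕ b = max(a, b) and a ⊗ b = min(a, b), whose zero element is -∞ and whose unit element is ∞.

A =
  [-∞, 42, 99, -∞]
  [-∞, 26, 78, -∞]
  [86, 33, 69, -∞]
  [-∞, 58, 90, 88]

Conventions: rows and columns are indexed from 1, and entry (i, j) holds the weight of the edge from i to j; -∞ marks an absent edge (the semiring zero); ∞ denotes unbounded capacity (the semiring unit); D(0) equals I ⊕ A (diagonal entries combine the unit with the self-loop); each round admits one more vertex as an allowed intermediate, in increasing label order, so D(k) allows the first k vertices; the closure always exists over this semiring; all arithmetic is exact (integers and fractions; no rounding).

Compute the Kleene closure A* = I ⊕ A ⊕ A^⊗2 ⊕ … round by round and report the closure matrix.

D(0):
  [∞, 42, 99, -∞]
  [-∞, ∞, 78, -∞]
  [86, 33, ∞, -∞]
  [-∞, 58, 90, ∞]
D(1):
  [∞, 42, 99, -∞]
  [-∞, ∞, 78, -∞]
  [86, 42, ∞, -∞]
  [-∞, 58, 90, ∞]
D(2):
  [∞, 42, 99, -∞]
  [-∞, ∞, 78, -∞]
  [86, 42, ∞, -∞]
  [-∞, 58, 90, ∞]
D(3):
  [∞, 42, 99, -∞]
  [78, ∞, 78, -∞]
  [86, 42, ∞, -∞]
  [86, 58, 90, ∞]
D(4):
  [∞, 42, 99, -∞]
  [78, ∞, 78, -∞]
  [86, 42, ∞, -∞]
  [86, 58, 90, ∞]
Answer: A* = [[∞, 42, 99, -∞], [78, ∞, 78, -∞], [86, 42, ∞, -∞], [86, 58, 90, ∞]]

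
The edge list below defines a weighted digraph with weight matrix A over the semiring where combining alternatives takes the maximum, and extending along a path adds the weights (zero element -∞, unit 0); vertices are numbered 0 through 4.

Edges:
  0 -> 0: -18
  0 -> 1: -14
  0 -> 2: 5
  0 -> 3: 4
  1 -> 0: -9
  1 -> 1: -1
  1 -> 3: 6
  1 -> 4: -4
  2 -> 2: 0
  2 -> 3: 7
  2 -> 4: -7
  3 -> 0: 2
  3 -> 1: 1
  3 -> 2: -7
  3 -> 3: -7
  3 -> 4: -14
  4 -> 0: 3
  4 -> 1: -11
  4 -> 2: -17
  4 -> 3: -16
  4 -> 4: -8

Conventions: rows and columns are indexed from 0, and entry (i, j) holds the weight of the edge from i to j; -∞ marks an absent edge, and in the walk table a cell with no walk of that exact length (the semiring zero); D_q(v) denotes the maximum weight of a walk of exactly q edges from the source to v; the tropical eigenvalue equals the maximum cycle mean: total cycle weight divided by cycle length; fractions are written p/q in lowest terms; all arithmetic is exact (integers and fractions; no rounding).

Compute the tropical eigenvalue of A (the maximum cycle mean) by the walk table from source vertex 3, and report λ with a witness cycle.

q=0: [-∞, -∞, -∞, 0, -∞]
q=1: [2, 1, -7, -7, -14]
q=2: [-5, 0, 7, 7, -3]
q=3: [9, 8, 7, 14, 0]
q=4: [16, 15, 14, 14, 4]
q=5: [16, 15, 21, 21, 11]
Optimal cycle mean attained by: cycle 0->2->3->0, total 5 + 7 + 2, length 3.
Answer: λ = 14/3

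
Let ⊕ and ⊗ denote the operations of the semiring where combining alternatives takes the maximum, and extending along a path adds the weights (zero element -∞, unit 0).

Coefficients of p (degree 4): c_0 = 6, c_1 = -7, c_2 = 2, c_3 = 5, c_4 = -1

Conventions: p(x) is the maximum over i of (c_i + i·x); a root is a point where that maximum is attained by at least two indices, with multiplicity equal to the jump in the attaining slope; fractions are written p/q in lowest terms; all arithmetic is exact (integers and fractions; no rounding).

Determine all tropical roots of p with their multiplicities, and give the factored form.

hull edge (i=0, c=6) to (i=3, c=5): slope -1/3, span 3
hull edge (i=3, c=5) to (i=4, c=-1): slope -6, span 1
Factored form: p(x) = -1 ⊗ (x ⊕ 1/3) ⊗ (x ⊕ 1/3) ⊗ (x ⊕ 1/3) ⊗ (x ⊕ 6)
Answer: roots = 1/3 (mult 3), 6 (mult 1)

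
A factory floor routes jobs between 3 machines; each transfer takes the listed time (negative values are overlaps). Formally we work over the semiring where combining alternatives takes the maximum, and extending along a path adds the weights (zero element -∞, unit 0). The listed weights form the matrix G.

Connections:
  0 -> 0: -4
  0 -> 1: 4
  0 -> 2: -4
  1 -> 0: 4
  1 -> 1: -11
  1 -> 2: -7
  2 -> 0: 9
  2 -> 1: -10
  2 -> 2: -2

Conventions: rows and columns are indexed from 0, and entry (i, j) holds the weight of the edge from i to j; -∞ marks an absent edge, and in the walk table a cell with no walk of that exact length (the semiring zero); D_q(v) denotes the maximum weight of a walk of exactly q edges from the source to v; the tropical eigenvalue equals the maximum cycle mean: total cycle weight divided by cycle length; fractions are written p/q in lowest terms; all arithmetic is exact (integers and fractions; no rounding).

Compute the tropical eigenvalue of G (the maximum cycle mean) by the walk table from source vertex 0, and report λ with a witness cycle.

q=0: [0, -∞, -∞]
q=1: [-4, 4, -4]
q=2: [8, 0, -3]
q=3: [6, 12, 4]
Optimal cycle mean attained by: cycle 0->1->0, total 4 + 4, length 2.
Answer: λ = 4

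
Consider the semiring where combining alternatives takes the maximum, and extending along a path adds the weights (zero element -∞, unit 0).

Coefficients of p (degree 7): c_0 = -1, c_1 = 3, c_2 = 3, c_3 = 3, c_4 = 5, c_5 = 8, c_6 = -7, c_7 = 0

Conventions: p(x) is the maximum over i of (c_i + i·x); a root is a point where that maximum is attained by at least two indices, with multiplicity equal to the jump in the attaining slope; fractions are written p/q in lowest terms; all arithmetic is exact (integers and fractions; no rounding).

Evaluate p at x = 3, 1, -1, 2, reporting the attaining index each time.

p(3) = max(-1+0·3=-1, 3+1·3=6, 3+2·3=9, 3+3·3=12, 5+4·3=17, 8+5·3=23, -7+6·3=11, 0+7·3=21) = 23 (attained by i=5)
p(1) = max(-1+0·1=-1, 3+1·1=4, 3+2·1=5, 3+3·1=6, 5+4·1=9, 8+5·1=13, -7+6·1=-1, 0+7·1=7) = 13 (attained by i=5)
p(-1) = max(-1+0·(-1)=-1, 3+1·(-1)=2, 3+2·(-1)=1, 3+3·(-1)=0, 5+4·(-1)=1, 8+5·(-1)=3, -7+6·(-1)=-13, 0+7·(-1)=-7) = 3 (attained by i=5)
p(2) = max(-1+0·2=-1, 3+1·2=5, 3+2·2=7, 3+3·2=9, 5+4·2=13, 8+5·2=18, -7+6·2=5, 0+7·2=14) = 18 (attained by i=5)
Answer: p(3) = 23; p(1) = 13; p(-1) = 3; p(2) = 18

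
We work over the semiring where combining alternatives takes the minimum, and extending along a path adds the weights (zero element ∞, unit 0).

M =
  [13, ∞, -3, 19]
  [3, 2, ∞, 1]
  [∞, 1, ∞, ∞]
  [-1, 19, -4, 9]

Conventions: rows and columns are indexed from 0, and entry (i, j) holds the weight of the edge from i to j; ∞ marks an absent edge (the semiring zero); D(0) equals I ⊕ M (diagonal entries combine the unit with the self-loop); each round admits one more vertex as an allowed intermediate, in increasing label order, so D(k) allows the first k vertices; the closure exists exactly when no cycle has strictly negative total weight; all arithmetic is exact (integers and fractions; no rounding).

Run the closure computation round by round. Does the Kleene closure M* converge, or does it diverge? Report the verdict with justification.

D(0):
  [0, ∞, -3, 19]
  [3, 0, ∞, 1]
  [∞, 1, 0, ∞]
  [-1, 19, -4, 0]
D(1):
  [0, ∞, -3, 19]
  [3, 0, 0, 1]
  [∞, 1, 0, ∞]
  [-1, 19, -4, 0]
D(2):
  [0, ∞, -3, 19]
  [3, 0, 0, 1]
  [4, 1, 0, 2]
  [-1, 19, -4, 0]
Detection: at round 3, diagonal entry (3, 3) turns strictly negative.
Key observation: the cycle 3->0->2->1->3 has total weight (-1) + (-3) + 1 + 1, which is strictly negative.
Answer: DIVERGES — negative cycle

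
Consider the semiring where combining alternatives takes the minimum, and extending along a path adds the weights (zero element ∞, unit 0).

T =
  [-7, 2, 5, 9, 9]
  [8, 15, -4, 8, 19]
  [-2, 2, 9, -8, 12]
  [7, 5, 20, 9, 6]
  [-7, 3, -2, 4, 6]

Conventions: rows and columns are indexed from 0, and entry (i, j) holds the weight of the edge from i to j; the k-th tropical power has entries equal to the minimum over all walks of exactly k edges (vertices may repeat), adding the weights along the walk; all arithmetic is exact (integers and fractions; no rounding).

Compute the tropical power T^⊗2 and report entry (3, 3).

T^⊗2:
  [-14, -5, -2, -3, 2]
  [-6, -2, 5, -12, 8]
  [-9, -3, -2, 1, -2]
  [-1, 9, 1, 10, 12]
  [-14, -5, -2, -10, 2]
Key observation: the optimum is the walk 3->4->3, with weight 6 + 4 = 10.
Optimal value attained by: walk 3->4->3.
Answer: (T^⊗2)[3][3] = 10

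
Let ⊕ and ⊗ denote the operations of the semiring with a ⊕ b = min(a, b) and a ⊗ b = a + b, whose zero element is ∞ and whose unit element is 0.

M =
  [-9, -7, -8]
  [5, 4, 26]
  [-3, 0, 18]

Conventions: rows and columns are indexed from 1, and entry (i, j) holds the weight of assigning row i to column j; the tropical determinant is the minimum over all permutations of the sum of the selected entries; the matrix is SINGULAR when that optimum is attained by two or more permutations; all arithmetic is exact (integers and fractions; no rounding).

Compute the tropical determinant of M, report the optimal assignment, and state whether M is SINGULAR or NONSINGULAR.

σ = (1, 2, 3): (-9) + 4 + 18 = 13
σ = (1, 3, 2): (-9) + 26 + 0 = 17
σ = (2, 1, 3): (-7) + 5 + 18 = 16
σ = (2, 3, 1): (-7) + 26 + (-3) = 16
σ = (3, 1, 2): (-8) + 5 + 0 = -3
σ = (3, 2, 1): (-8) + 4 + (-3) = -7
Optimal value attained by: σ = (3, 2, 1).
Answer: det⊕(M) = -7; verdict: NONSINGULAR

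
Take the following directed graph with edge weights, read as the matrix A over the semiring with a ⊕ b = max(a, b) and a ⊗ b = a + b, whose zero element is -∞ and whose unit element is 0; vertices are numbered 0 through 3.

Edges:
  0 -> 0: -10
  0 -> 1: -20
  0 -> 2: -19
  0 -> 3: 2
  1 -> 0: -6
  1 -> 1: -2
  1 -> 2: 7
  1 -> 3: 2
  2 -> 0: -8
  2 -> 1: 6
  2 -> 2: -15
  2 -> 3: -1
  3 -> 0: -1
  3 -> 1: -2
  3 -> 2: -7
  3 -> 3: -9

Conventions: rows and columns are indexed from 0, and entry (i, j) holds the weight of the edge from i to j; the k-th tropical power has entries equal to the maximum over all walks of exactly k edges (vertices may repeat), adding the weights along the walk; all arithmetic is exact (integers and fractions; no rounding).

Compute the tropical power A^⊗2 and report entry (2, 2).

A^⊗2:
  [1, 0, -5, -7]
  [1, 13, 5, 6]
  [0, 4, 13, 8]
  [-8, -1, 5, 1]
Key observation: the optimum is the walk 2->1->2, with weight 6 + 7 = 13.
Optimal value attained by: walk 2->1->2.
Answer: (A^⊗2)[2][2] = 13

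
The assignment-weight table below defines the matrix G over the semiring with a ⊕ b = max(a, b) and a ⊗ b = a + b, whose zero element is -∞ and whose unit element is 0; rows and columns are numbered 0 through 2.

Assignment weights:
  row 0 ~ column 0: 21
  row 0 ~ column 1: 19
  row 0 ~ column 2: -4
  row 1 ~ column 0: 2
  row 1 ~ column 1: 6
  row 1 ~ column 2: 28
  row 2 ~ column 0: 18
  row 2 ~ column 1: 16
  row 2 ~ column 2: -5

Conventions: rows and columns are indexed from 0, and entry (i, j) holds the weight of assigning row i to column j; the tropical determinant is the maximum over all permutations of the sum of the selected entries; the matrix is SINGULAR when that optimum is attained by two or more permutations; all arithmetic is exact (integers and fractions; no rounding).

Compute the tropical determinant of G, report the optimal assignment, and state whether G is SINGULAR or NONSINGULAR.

σ = (0, 1, 2): 21 + 6 + (-5) = 22
σ = (0, 2, 1): 21 + 28 + 16 = 65
σ = (1, 0, 2): 19 + 2 + (-5) = 16
σ = (1, 2, 0): 19 + 28 + 18 = 65
σ = (2, 0, 1): (-4) + 2 + 16 = 14
σ = (2, 1, 0): (-4) + 6 + 18 = 20
Optimal value attained by: σ = (0, 2, 1).
Answer: det⊕(G) = 65; verdict: SINGULAR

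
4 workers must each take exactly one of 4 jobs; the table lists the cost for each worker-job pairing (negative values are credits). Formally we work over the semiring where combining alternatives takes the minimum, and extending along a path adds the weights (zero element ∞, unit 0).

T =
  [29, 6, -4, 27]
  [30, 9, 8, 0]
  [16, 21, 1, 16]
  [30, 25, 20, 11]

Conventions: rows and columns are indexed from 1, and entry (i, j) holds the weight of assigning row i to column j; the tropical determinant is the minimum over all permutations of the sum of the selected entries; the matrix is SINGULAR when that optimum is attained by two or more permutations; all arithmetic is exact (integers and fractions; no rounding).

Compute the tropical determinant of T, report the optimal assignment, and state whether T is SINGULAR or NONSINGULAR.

σ = (1, 2, 3, 4): 29 + 9 + 1 + 11 = 50
σ = (1, 2, 4, 3): 29 + 9 + 16 + 20 = 74
σ = (1, 3, 2, 4): 29 + 8 + 21 + 11 = 69
σ = (1, 3, 4, 2): 29 + 8 + 16 + 25 = 78
σ = (1, 4, 2, 3): 29 + 0 + 21 + 20 = 70
σ = (1, 4, 3, 2): 29 + 0 + 1 + 25 = 55
σ = (2, 1, 3, 4): 6 + 30 + 1 + 11 = 48
σ = (2, 1, 4, 3): 6 + 30 + 16 + 20 = 72
σ = (2, 3, 1, 4): 6 + 8 + 16 + 11 = 41
σ = (2, 3, 4, 1): 6 + 8 + 16 + 30 = 60
σ = (2, 4, 1, 3): 6 + 0 + 16 + 20 = 42
σ = (2, 4, 3, 1): 6 + 0 + 1 + 30 = 37
σ = (3, 1, 2, 4): (-4) + 30 + 21 + 11 = 58
σ = (3, 1, 4, 2): (-4) + 30 + 16 + 25 = 67
σ = (3, 2, 1, 4): (-4) + 9 + 16 + 11 = 32
σ = (3, 2, 4, 1): (-4) + 9 + 16 + 30 = 51
σ = (3, 4, 1, 2): (-4) + 0 + 16 + 25 = 37
σ = (3, 4, 2, 1): (-4) + 0 + 21 + 30 = 47
σ = (4, 1, 2, 3): 27 + 30 + 21 + 20 = 98
σ = (4, 1, 3, 2): 27 + 30 + 1 + 25 = 83
σ = (4, 2, 1, 3): 27 + 9 + 16 + 20 = 72
σ = (4, 2, 3, 1): 27 + 9 + 1 + 30 = 67
σ = (4, 3, 1, 2): 27 + 8 + 16 + 25 = 76
σ = (4, 3, 2, 1): 27 + 8 + 21 + 30 = 86
Optimal value attained by: σ = (3, 2, 1, 4).
Answer: det⊕(T) = 32; verdict: NONSINGULAR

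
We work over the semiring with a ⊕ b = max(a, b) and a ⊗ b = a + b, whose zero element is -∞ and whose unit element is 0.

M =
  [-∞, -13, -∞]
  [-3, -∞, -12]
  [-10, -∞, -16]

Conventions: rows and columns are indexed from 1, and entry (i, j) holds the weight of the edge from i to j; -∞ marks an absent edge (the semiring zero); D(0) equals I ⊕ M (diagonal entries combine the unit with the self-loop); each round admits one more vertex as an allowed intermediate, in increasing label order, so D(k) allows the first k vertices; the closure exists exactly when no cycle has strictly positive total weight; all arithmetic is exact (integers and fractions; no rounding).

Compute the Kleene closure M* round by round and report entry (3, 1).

D(0):
  [0, -13, -∞]
  [-3, 0, -12]
  [-10, -∞, 0]
D(1):
  [0, -13, -∞]
  [-3, 0, -12]
  [-10, -23, 0]
D(2):
  [0, -13, -25]
  [-3, 0, -12]
  [-10, -23, 0]
D(3):
  [0, -13, -25]
  [-3, 0, -12]
  [-10, -23, 0]
Answer: M*[3][1] = -10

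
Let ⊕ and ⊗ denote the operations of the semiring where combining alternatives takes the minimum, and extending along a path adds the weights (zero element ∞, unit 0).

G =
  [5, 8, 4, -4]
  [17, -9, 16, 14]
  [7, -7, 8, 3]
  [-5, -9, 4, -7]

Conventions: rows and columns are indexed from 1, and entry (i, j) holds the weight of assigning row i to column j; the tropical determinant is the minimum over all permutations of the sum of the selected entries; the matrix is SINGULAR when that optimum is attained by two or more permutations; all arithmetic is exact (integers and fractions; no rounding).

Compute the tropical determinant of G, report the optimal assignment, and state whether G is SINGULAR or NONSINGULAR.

σ = (1, 2, 3, 4): 5 + (-9) + 8 + (-7) = -3
σ = (1, 2, 4, 3): 5 + (-9) + 3 + 4 = 3
σ = (1, 3, 2, 4): 5 + 16 + (-7) + (-7) = 7
σ = (1, 3, 4, 2): 5 + 16 + 3 + (-9) = 15
σ = (1, 4, 2, 3): 5 + 14 + (-7) + 4 = 16
σ = (1, 4, 3, 2): 5 + 14 + 8 + (-9) = 18
σ = (2, 1, 3, 4): 8 + 17 + 8 + (-7) = 26
σ = (2, 1, 4, 3): 8 + 17 + 3 + 4 = 32
σ = (2, 3, 1, 4): 8 + 16 + 7 + (-7) = 24
σ = (2, 3, 4, 1): 8 + 16 + 3 + (-5) = 22
σ = (2, 4, 1, 3): 8 + 14 + 7 + 4 = 33
σ = (2, 4, 3, 1): 8 + 14 + 8 + (-5) = 25
σ = (3, 1, 2, 4): 4 + 17 + (-7) + (-7) = 7
σ = (3, 1, 4, 2): 4 + 17 + 3 + (-9) = 15
σ = (3, 2, 1, 4): 4 + (-9) + 7 + (-7) = -5
σ = (3, 2, 4, 1): 4 + (-9) + 3 + (-5) = -7
σ = (3, 4, 1, 2): 4 + 14 + 7 + (-9) = 16
σ = (3, 4, 2, 1): 4 + 14 + (-7) + (-5) = 6
σ = (4, 1, 2, 3): (-4) + 17 + (-7) + 4 = 10
σ = (4, 1, 3, 2): (-4) + 17 + 8 + (-9) = 12
σ = (4, 2, 1, 3): (-4) + (-9) + 7 + 4 = -2
σ = (4, 2, 3, 1): (-4) + (-9) + 8 + (-5) = -10
σ = (4, 3, 1, 2): (-4) + 16 + 7 + (-9) = 10
σ = (4, 3, 2, 1): (-4) + 16 + (-7) + (-5) = 0
Optimal value attained by: σ = (4, 2, 3, 1).
Answer: det⊕(G) = -10; verdict: NONSINGULAR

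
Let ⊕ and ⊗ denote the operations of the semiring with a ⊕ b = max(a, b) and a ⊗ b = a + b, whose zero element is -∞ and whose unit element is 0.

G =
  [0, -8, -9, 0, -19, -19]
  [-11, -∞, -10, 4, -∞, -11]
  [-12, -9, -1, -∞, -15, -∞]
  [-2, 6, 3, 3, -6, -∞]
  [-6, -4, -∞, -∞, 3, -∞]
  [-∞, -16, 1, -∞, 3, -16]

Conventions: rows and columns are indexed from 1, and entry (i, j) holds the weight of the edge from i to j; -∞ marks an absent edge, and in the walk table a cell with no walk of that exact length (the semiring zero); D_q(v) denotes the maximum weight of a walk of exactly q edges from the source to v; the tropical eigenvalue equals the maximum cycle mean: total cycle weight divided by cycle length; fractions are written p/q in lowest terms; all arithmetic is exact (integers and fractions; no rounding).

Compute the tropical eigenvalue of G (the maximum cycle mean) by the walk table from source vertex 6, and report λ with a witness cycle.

q=0: [-∞, -∞, -∞, -∞, -∞, 0]
q=1: [-∞, -16, 1, -∞, 3, -16]
q=2: [-3, -1, 0, -12, 6, -27]
q=3: [0, 2, -1, 3, 9, -12]
q=4: [3, 9, 6, 6, 12, -9]
q=5: [6, 12, 9, 13, 15, -2]
q=6: [11, 19, 16, 16, 18, 1]
Optimal cycle mean attained by: cycle 2->4->2, total 4 + 6, length 2.
Answer: λ = 5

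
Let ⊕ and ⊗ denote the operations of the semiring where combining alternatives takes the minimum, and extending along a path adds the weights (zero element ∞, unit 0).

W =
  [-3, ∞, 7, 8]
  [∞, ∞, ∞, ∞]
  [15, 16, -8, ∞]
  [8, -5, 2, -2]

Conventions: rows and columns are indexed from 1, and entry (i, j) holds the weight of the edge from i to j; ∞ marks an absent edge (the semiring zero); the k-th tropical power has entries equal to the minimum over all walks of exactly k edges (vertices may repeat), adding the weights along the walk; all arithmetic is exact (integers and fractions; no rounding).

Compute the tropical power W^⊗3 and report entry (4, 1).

W^⊗2:
  [-6, 3, -1, 5]
  [∞, ∞, ∞, ∞]
  [7, 8, -16, 23]
  [5, -7, -6, -4]
W^⊗3:
  [-9, 0, -9, 2]
  [∞, ∞, ∞, ∞]
  [-1, 0, -24, 15]
  [2, -9, -14, -6]
Key observation: the optimum is the walk 4->1->1->1, with weight 8 + (-3) + (-3) = 2.
Optimal value attained by: walk 4->1->1->1.
Answer: (W^⊗3)[4][1] = 2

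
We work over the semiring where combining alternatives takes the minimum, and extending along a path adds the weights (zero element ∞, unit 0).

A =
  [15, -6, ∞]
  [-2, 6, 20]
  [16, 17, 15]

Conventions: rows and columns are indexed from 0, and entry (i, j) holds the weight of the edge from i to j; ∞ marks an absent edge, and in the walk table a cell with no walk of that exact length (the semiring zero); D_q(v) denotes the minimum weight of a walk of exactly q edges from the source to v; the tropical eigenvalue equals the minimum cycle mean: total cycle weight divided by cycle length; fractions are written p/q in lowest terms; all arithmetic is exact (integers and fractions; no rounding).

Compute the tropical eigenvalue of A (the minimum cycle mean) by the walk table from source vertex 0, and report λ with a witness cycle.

q=0: [0, ∞, ∞]
q=1: [15, -6, ∞]
q=2: [-8, 0, 14]
q=3: [-2, -14, 20]
Optimal cycle mean attained by: cycle 0->1->0, total (-6) + (-2), length 2.
Answer: λ = -4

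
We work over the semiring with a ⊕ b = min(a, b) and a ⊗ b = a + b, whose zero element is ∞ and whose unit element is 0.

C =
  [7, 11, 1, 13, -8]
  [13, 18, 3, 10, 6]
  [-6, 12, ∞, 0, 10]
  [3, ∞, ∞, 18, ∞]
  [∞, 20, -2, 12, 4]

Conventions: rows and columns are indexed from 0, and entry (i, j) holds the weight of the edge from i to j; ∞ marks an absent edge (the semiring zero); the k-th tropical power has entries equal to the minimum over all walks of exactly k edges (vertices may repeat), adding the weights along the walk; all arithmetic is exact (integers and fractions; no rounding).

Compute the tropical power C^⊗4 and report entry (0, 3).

C^⊗2:
  [-5, 12, -10, 1, -4]
  [-3, 15, 4, 3, 5]
  [1, 5, -5, 7, -14]
  [10, 14, 4, 16, -5]
  [-8, 10, 2, -2, 8]
C^⊗3:
  [-16, 2, -6, -10, -13]
  [-2, 8, -2, 4, -11]
  [-11, 6, -16, -5, -10]
  [-2, 15, -7, 4, -1]
  [-4, 3, -7, 2, -16]
C^⊗4:
  [-12, -5, -15, -6, -24]
  [-8, 9, -13, -2, -10]
  [-22, -4, -12, -16, -19]
  [-13, 5, -3, -7, -10]
  [-13, 4, -18, -7, -12]
Key observation: the optimum is the walk 0->4->4->2->3, with weight (-8) + 4 + (-2) + 0 = -6.
Optimal value attained by: walk 0->4->4->2->3.
Answer: (C^⊗4)[0][3] = -6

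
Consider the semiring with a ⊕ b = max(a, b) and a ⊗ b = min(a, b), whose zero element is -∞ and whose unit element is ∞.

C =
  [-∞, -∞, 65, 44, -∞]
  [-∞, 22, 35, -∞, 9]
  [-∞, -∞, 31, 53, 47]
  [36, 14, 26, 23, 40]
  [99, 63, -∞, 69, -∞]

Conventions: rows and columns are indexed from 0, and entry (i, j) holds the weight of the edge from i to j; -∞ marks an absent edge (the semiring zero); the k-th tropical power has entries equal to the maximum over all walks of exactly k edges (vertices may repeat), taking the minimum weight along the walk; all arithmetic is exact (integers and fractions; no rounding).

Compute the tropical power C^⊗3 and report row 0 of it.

C^⊗2:
  [36, 14, 31, 53, 47]
  [9, 22, 31, 35, 35]
  [47, 47, 31, 47, 40]
  [40, 40, 36, 40, 26]
  [36, 22, 65, 44, 40]
C^⊗3:
  [47, 47, 36, 47, 40]
  [35, 35, 31, 35, 35]
  [40, 40, 47, 44, 40]
  [36, 26, 40, 40, 40]
  [40, 40, 36, 53, 47]
Answer: row 0 of C^⊗3 = [47, 47, 36, 47, 40]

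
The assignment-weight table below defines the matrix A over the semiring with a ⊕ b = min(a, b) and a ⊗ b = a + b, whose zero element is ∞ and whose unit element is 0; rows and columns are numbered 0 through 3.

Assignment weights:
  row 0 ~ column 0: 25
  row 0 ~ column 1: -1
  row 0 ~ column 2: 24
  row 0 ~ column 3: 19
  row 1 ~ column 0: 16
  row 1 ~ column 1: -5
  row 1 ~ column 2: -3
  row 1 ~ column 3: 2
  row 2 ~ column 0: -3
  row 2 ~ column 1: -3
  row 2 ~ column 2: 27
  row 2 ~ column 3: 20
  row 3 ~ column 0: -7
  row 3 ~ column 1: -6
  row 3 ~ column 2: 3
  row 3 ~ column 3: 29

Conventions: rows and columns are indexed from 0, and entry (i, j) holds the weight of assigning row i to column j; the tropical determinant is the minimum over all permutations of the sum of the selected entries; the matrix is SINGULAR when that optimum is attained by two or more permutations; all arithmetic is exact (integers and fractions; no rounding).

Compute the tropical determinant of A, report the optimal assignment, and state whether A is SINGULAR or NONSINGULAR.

σ = (0, 1, 2, 3): 25 + (-5) + 27 + 29 = 76
σ = (0, 1, 3, 2): 25 + (-5) + 20 + 3 = 43
σ = (0, 2, 1, 3): 25 + (-3) + (-3) + 29 = 48
σ = (0, 2, 3, 1): 25 + (-3) + 20 + (-6) = 36
σ = (0, 3, 1, 2): 25 + 2 + (-3) + 3 = 27
σ = (0, 3, 2, 1): 25 + 2 + 27 + (-6) = 48
σ = (1, 0, 2, 3): (-1) + 16 + 27 + 29 = 71
σ = (1, 0, 3, 2): (-1) + 16 + 20 + 3 = 38
σ = (1, 2, 0, 3): (-1) + (-3) + (-3) + 29 = 22
σ = (1, 2, 3, 0): (-1) + (-3) + 20 + (-7) = 9
σ = (1, 3, 0, 2): (-1) + 2 + (-3) + 3 = 1
σ = (1, 3, 2, 0): (-1) + 2 + 27 + (-7) = 21
σ = (2, 0, 1, 3): 24 + 16 + (-3) + 29 = 66
σ = (2, 0, 3, 1): 24 + 16 + 20 + (-6) = 54
σ = (2, 1, 0, 3): 24 + (-5) + (-3) + 29 = 45
σ = (2, 1, 3, 0): 24 + (-5) + 20 + (-7) = 32
σ = (2, 3, 0, 1): 24 + 2 + (-3) + (-6) = 17
σ = (2, 3, 1, 0): 24 + 2 + (-3) + (-7) = 16
σ = (3, 0, 1, 2): 19 + 16 + (-3) + 3 = 35
σ = (3, 0, 2, 1): 19 + 16 + 27 + (-6) = 56
σ = (3, 1, 0, 2): 19 + (-5) + (-3) + 3 = 14
σ = (3, 1, 2, 0): 19 + (-5) + 27 + (-7) = 34
σ = (3, 2, 0, 1): 19 + (-3) + (-3) + (-6) = 7
σ = (3, 2, 1, 0): 19 + (-3) + (-3) + (-7) = 6
Optimal value attained by: σ = (1, 3, 0, 2).
Answer: det⊕(A) = 1; verdict: NONSINGULAR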